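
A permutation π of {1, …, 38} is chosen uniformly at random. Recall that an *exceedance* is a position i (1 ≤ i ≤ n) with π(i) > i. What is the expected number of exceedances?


Write X = Σ_{i=1}^{38} X_i, where X_i = 1_{π(i) > i}.
For each fixed i, π(i) is uniform over {1, …, 38} (marginal of a uniform permutation), so P[π(i) > i] = (n − i)/n. Summing: Σ_{i=1}^{38} (n − i)/n = (0 + 1 + … + 37)/38 = 38(38 − 1)/(2·38) = (38 − 1)/2.
Hence E[X] = Σ_{i=1}^{38} (38 − i)/38 = 37/2 ≈ 18.500000.

E[X] = 37/2 = 18.500000.


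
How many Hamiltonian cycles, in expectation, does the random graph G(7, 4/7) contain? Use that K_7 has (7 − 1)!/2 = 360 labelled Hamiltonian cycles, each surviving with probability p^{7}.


K_7 has (7 − 1)!/2 = 360 labelled Hamiltonian cycles.
For each such Hamiltonian cycle H, let X_H = 1 if all 7 edges of H are present in G. Then P[X_H = 1] = p^{7} = (4/7)^{7} = 16384/823543.
Summing the indicators: E[X] = Σ_H E[X_H] = 360 · p^{7} = 360 · 16384/823543 = 5898240/823543.
Numerically: E[X] ≈ 7.162.

E[X] = 360 · (4/7)^{7} = 5898240/823543 ≈ 7.162.


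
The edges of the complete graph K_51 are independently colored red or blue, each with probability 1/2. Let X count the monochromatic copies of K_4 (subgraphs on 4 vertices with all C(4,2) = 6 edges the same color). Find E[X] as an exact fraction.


Let X = Σ_S X_S over the C(51, 4) = 249900 subsets S of size 4, where X_S = 1 if the K_4 on S is monochromatic.
For a fixed S, the K_4 on S has C(4, 2) = 6 edges. P[all 6 edges red] = (1/2)^6, and likewise for blue, so P[monochromatic] = 2·(1/2)^6 = 2^{1 − 6} = 1/32.
By linearity of expectation: E[X] = C(51, 4) · 2^{1 − 6} = 249900 · 1/32 = 62475/8.
Numerically: E[X] ≈ 7809.3750.

E[X] = C(51,4)·2^(1−C(4,2)) = 62475/8 ≈ 7809.3750.


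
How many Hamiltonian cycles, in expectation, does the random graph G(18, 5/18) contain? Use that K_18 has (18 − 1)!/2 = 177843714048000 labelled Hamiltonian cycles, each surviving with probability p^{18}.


K_18 has (18 − 1)!/2 = 177843714048000 labelled Hamiltonian cycles.
For each such Hamiltonian cycle H, let X_H = 1 if all 18 edges of H are present in G. Then P[X_H = 1] = p^{18} = (5/18)^{18} = 3814697265625/39346408075296537575424.
By linearity: E[X] = Σ_H E[X_H] = 177843714048000 · p^{18} = 177843714048000 · 3814697265625/39346408075296537575424 = 56800365447998046875/3294258113514384.
Numerically: E[X] ≈ 1.72e+04.

E[X] = 177843714048000 · (5/18)^{18} = 56800365447998046875/3294258113514384 ≈ 1.72e+04.


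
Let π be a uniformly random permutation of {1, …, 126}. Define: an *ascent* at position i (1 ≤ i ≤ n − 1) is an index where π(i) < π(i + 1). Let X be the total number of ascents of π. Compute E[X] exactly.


Write X = Σ X_I over i = 1, …, 125, with X_I the indicator of one ascent.
There are 125 indicators.
For each fixed i, the pair (π(i), π(i+1)) is a uniformly random ordered pair of distinct values from {1, …, 126}; by symmetry P[π(i) < π(i+1)] = 1/2.
By linearity: E[X] = 125 · (1/2) = (126 − 1) · (1/2) = 125/2 ≈ 62.5000.

E[X] = 125/2 = 62.5000.


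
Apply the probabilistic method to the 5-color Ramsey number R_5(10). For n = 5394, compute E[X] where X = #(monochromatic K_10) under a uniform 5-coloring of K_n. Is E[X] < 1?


E[X] = C(5394, 10) · 5^{1 − 45} = 5697982524930156243149785372878 · 5^{−44} = 5697982524930156243149785372878/5684341886080801486968994140625.
As a reduced fraction: E[X] = 5697982524930156243149785372878/5684341886080801486968994140625 ≈ 1.0024.
Is E[X] < 1? NO.
Since E[X] ≥ 1, the first-moment bound is inconclusive at n = 5394; it does NOT by itself certify R_5(10) > 5394.

E[X] = 5697982524930156243149785372878/5684341886080801486968994140625 ≈ 1.0024; E[X] ≥ 1; first-moment method inconclusive here.


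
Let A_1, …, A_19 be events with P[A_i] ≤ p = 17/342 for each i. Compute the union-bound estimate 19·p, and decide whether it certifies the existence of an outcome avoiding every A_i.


Union bound: P[∪_{i=1}^{19} A_i] ≤ Σ_i P[A_i] ≤ 19·p = 19·(17/342) = 17/18.
Numerically: 17/18 ≈ 0.944.
Is 17/18 < 1? YES.
Since P[∪ A_i] ≤ 17/18 < 1, the complement has P[∩ A_i^c] ≥ 1 − 17/18 = 1/18 > 0, so some outcome avoids every A_i.

19·p = 17/18 ≈ 0.944; existence CERTIFIED by the union bound.


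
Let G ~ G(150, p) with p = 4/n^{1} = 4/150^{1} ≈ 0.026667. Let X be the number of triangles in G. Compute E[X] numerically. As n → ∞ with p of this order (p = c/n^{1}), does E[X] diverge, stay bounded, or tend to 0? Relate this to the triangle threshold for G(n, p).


Number of potential triangles: C(150, 3) = 551300.
Each occurs with probability p³ ≈ (0.026667)³ ≈ 1.8962963e-05.
By linearity: E[X] = C(150, 3)·p³ ≈ 551300 · 1.8962963e-05 ≈ 10.45428.
Here α = 1, so p = 4/n is exactly at the triangle threshold p ~ 1/n. Asymptotically E[X] → c³/6 = 4³/6 = 32/3 ≈ 10.66667, a bounded constant. In this regime the triangle count is asymptotically Poisson(c³/6).

E[X] ≈ 10.45428; in regime p = Θ(1/n^{1}) E[X] stays bounded (at the triangle threshold p ~ 1/n).


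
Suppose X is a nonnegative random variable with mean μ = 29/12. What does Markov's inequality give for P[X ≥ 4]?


μ = E[X] = 29/12, a = 4.
Markov: P[X ≥ 4] ≤ μ/a = (29/12)/4 = 29/48.
Numerically: ≈ 0.604167.
(Since a = 4 > μ = 2.416667, the bound 29/48 is < 1 and informative.)

P[X ≥ 4] ≤ 29/48 ≈ 0.604167.


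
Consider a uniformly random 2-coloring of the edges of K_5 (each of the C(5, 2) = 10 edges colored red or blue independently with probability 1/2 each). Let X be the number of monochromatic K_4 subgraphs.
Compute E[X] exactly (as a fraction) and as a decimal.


Let X = Σ_S X_S over the C(5, 4) = 5 subsets S of size 4, where X_S = 1 if the K_4 on S is monochromatic.
For a fixed S, the K_4 on S has C(4, 2) = 6 edges. P[all 6 edges red] = (1/2)^6, and likewise for blue, so P[monochromatic] = 2·(1/2)^6 = 2^{1 − 6} = 1/32.
By linearity: E[X] = C(5, 4) · 2^{1 − 6} = 5 · 1/32 = 5/32.
Numerically: E[X] ≈ 0.1562.

E[X] = C(5,4)·2^(1−C(4,2)) = 5/32 ≈ 0.1562.


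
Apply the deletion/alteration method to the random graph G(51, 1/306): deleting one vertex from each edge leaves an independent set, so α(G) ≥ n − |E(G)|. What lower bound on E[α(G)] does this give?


E[|E(G)|] = C(51, 2)·p = 1275 · (1/306) = 25/6.
E[α(G)] ≥ n − E[|E(G)|] = 51 − 25/6 = 281/6.
Numerically: ≈ 46.833.
(This is only a lower bound; the true E[α(G)] may be larger.)

E[α(G)] ≥ 281/6 ≈ 46.833.


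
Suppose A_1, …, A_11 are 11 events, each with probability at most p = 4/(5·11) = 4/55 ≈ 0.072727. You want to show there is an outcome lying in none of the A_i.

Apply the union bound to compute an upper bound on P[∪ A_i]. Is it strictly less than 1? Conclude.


Union bound: P[∪_{i=1}^{11} A_i] ≤ Σ_i P[A_i] ≤ 11·p = 11·(4/55) = 4/5.
Numerically: 4/5 ≈ 0.800000.
Is 4/5 < 1? YES.
Since P[∪ A_i] ≤ 4/5 < 1, the complement has P[∩ A_i^c] ≥ 1 − 4/5 = 1/5 > 0, so some outcome avoids every A_i.

11·p = 4/5 ≈ 0.800000; existence CERTIFIED by the union bound.


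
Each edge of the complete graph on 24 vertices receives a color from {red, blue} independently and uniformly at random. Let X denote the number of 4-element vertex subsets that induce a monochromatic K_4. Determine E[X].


Let X = Σ_S X_S over the C(24, 4) = 10626 subsets S of size 4, where X_S = 1 if the K_4 on S is monochromatic.
For a fixed S, the K_4 on S has C(4, 2) = 6 edges. P[all 6 edges red] = (1/2)^6, and likewise for blue, so P[monochromatic] = 2·(1/2)^6 = 2^{1 − 6} = 1/32.
By linearity: E[X] = C(24, 4) · 2^{1 − 6} = 10626 · 1/32 = 5313/16.
Numerically: E[X] ≈ 332.062.

E[X] = C(24,4)·2^(1−C(4,2)) = 5313/16 ≈ 332.062.


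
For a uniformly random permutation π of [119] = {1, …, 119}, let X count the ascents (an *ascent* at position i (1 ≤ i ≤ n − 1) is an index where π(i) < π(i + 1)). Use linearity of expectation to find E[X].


Write X = Σ X_I over i = 1, …, 118, with X_I the indicator of one ascent.
There are 118 indicators.
For each fixed i, the pair (π(i), π(i+1)) is a uniformly random ordered pair of distinct values from {1, …, 119}; by symmetry P[π(i) < π(i+1)] = 1/2.
By linearity: E[X] = 118 · (1/2) = (119 − 1) · (1/2) = 59 ≈ 59.0000.

E[X] = 59 = 59.0000.


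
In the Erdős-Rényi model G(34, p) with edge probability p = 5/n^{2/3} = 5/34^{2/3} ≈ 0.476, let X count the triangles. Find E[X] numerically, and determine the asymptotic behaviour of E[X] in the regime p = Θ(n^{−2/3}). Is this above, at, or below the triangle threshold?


Number of potential triangles: C(34, 3) = 5984.
Each occurs with probability p³ ≈ (0.476)³ ≈ 1.08131e-01.
By linearity: E[X] = C(34, 3)·p³ ≈ 5984 · 1.08131e-01 ≈ 647.059.
Since α = 2/3 < 1, p = c/n^{2/3} ≫ 1/n is above the triangle threshold p ~ 1/n. Asymptotically E[X] ~ (c³/6)·n^{3(1−α)} = (5³/6)·n^{1} → ∞; triangles are abundant w.h.p.

E[X] ≈ 647.059; in regime p = Θ(1/n^{2/3}) E[X] diverges (above the triangle threshold p ~ 1/n).


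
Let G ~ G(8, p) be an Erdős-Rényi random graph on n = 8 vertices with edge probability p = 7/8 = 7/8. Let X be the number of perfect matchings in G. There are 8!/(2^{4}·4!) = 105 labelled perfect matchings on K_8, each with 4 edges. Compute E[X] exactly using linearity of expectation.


K_8 has 8!/(2^{4}·4!) = 105 labelled perfect matchings.
For each such perfect matching H, let X_H = 1 if all 4 edges of H are present in G. Then P[X_H = 1] = p^{4} = (7/8)^{4} = 2401/4096.
By linearity: E[X] = Σ_H E[X_H] = 105 · p^{4} = 105 · 2401/4096 = 252105/4096.
Numerically: E[X] ≈ 61.549.

E[X] = 105 · (7/8)^{4} = 252105/4096 ≈ 61.549.


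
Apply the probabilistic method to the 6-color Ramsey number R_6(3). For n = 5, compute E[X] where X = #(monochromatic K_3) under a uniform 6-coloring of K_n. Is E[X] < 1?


E[X] = C(5, 3) · 6^{1 − 3} = 10 · 6^{−2} = 10/36.
As a reduced fraction: E[X] = 5/18 ≈ 0.277778.
Is E[X] < 1? YES.
Since E[X] < 1, there exists a 6-coloring of K_{5} with no monochromatic K_3; hence R_6(3) > 5.

E[X] = 5/18 ≈ 0.277778; E[X] < 1, so R_6(3) > 5.


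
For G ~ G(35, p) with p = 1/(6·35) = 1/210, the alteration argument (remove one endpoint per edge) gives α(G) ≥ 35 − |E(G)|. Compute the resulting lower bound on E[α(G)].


E[|E(G)|] = C(35, 2)·p = 595 · (1/210) = 17/6.
E[α(G)] ≥ n − E[|E(G)|] = 35 − 17/6 = 193/6.
Numerically: ≈ 32.1667.
(This is only a lower bound; the true E[α(G)] may be larger.)

E[α(G)] ≥ 193/6 ≈ 32.1667.


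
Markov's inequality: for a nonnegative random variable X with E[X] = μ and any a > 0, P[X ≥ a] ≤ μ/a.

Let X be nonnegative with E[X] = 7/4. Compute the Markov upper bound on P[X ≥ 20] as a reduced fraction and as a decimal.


μ = E[X] = 7/4, a = 20.
Markov: P[X ≥ 20] ≤ μ/a = (7/4)/20 = 7/80.
Numerically: ≈ 0.087500.
(Since a = 20 > μ = 1.750000, the bound 7/80 is < 1 and informative.)

P[X ≥ 20] ≤ 7/80 ≈ 0.087500.


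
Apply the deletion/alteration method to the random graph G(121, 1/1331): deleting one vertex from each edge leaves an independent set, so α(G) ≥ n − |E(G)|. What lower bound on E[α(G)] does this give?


E[|E(G)|] = C(121, 2)·p = 7260 · (1/1331) = 60/11.
E[α(G)] ≥ n − E[|E(G)|] = 121 − 60/11 = 1271/11.
Numerically: ≈ 115.5455.
(This is only a lower bound; the true E[α(G)] may be larger.)

E[α(G)] ≥ 1271/11 ≈ 115.5455.


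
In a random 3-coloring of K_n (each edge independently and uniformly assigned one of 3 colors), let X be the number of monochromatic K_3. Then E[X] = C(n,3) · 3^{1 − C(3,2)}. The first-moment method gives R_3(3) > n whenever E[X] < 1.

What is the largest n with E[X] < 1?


We need C(n, 3) · 3^{1 − 3} < 1, i.e. C(n, 3) < 3^{3 − 1} = 9.
Check values of n near the boundary:
  n = 3: C(3, 3) = 1; 1 < 9? YES
  n = 4: C(4, 3) = 4; 4 < 9? YES
  n = 5: C(5, 3) = 10; 10 < 9? NO
  n = 6: C(6, 3) = 20; 20 < 9? NO
The largest n with C(n, 3) < 9 is n = 4 (where E[X] = 4/9 ≈ 0.444444). Hence R_3(3) > 4, i.e. R_3(3) ≥ 5.

Largest n = 4; hence R_3(3) > 4.


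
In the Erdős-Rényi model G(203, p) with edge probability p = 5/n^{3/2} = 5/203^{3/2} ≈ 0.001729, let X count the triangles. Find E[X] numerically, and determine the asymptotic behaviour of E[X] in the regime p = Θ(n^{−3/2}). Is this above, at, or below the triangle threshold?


Number of potential triangles: C(203, 3) = 1373701.
Each occurs with probability p³ ≈ (0.001729)³ ≈ 5.166279e-09.
By linearity: E[X] = C(203, 3)·p³ ≈ 1373701 · 5.166279e-09 ≈ 0.0071.
Since α = 3/2 > 1, p = c/n^{3/2} = o(1/n) is below the triangle threshold p ~ 1/n. Asymptotically E[X] ~ (c³/6)·n^{3(1−α)} = (5³/6)·n^{-1.5} → 0, so by Markov's inequality G has no triangles w.h.p.

E[X] ≈ 0.0071; in regime p = Θ(1/n^{3/2}) E[X] tends to 0 (below the triangle threshold p ~ 1/n).


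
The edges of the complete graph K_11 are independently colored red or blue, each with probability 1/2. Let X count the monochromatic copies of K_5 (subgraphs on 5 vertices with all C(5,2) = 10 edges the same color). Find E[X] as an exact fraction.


Let X = Σ_S X_S over the C(11, 5) = 462 subsets S of size 5, where X_S = 1 if the K_5 on S is monochromatic.
For a fixed S, the K_5 on S has C(5, 2) = 10 edges. P[all 10 edges red] = (1/2)^10, and likewise for blue, so P[monochromatic] = 2·(1/2)^10 = 2^{1 − 10} = 1/512.
Summing: E[X] = C(11, 5) · 2^{1 − 10} = 462 · 1/512 = 231/256.
Numerically: E[X] ≈ 0.9023.

E[X] = C(11,5)·2^(1−C(5,2)) = 231/256 ≈ 0.9023.


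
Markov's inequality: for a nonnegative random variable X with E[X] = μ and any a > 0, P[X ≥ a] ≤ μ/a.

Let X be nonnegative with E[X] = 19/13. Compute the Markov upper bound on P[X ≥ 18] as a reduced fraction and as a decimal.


μ = E[X] = 19/13, a = 18.
Markov: P[X ≥ 18] ≤ μ/a = (19/13)/18 = 19/234.
Numerically: ≈ 0.08120.
(Since a = 18 > μ = 1.46154, the bound 19/234 is < 1 and informative.)

P[X ≥ 18] ≤ 19/234 ≈ 0.08120.


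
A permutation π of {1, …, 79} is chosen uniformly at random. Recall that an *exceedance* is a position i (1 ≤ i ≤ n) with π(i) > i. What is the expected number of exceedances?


Write X = Σ_{i=1}^{79} X_i, where X_i = 1_{π(i) > i}.
For each fixed i, π(i) is uniform over {1, …, 79} (marginal of a uniform permutation), so P[π(i) > i] = (n − i)/n. Summing: Σ_{i=1}^{79} (n − i)/n = (0 + 1 + … + 78)/79 = 79(79 − 1)/(2·79) = (79 − 1)/2.
Hence E[X] = Σ_{i=1}^{79} (79 − i)/79 = 39 ≈ 39.000000.

E[X] = 39 = 39.000000.


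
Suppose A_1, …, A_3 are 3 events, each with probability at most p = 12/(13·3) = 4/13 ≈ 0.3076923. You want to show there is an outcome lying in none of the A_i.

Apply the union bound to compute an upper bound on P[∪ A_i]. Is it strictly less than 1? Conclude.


Union bound: P[∪_{i=1}^{3} A_i] ≤ Σ_i P[A_i] ≤ 3·p = 3·(4/13) = 12/13.
Numerically: 12/13 ≈ 0.9230769.
Is 12/13 < 1? YES.
Since P[∪ A_i] ≤ 12/13 < 1, the complement has P[∩ A_i^c] ≥ 1 − 12/13 = 1/13 > 0, so some outcome avoids every A_i.

3·p = 12/13 ≈ 0.9230769; existence CERTIFIED by the union bound.


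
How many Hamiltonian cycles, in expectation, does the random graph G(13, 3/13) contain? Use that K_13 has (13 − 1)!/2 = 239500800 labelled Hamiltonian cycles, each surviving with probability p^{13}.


K_13 has (13 − 1)!/2 = 239500800 labelled Hamiltonian cycles.
For each such Hamiltonian cycle H, let X_H = 1 if all 13 edges of H are present in G. Then P[X_H = 1] = p^{13} = (3/13)^{13} = 1594323/302875106592253.
By linearity: E[X] = Σ_H E[X_H] = 239500800 · p^{13} = 239500800 · 1594323/302875106592253 = 381841633958400/302875106592253.
Numerically: E[X] ≈ 1.26072.

E[X] = 239500800 · (3/13)^{13} = 381841633958400/302875106592253 ≈ 1.26072.


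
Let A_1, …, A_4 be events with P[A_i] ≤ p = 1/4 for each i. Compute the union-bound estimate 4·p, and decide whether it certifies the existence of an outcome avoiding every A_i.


Union bound: P[∪_{i=1}^{4} A_i] ≤ Σ_i P[A_i] ≤ 4·p = 4·(1/4) = 1.
Numerically: 1 ≈ 1.0000.
Is 1 < 1? NO.
Since the bound 1 is ≥ 1, the union bound is uninformative here; it does NOT by itself certify existence.

4·p = 1 ≈ 1.0000; existence NOT certified by the union bound.


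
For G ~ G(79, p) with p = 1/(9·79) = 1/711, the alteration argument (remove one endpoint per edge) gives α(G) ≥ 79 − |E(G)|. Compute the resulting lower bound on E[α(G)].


E[|E(G)|] = C(79, 2)·p = 3081 · (1/711) = 13/3.
E[α(G)] ≥ n − E[|E(G)|] = 79 − 13/3 = 224/3.
Numerically: ≈ 74.667.
(This is only a lower bound; the true E[α(G)] may be larger.)

E[α(G)] ≥ 224/3 ≈ 74.667.


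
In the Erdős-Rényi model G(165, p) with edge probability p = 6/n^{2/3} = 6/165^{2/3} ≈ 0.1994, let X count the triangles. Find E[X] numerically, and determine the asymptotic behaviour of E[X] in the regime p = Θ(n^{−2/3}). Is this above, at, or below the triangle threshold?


Number of potential triangles: C(165, 3) = 735130.
Each occurs with probability p³ ≈ (0.1994)³ ≈ 7.933884e-03.
By linearity: E[X] = C(165, 3)·p³ ≈ 735130 · 7.933884e-03 ≈ 5832.4364.
Since α = 2/3 < 1, p = c/n^{2/3} ≫ 1/n is above the triangle threshold p ~ 1/n. Asymptotically E[X] ~ (c³/6)·n^{3(1−α)} = (6³/6)·n^{1} → ∞; triangles are abundant w.h.p.

E[X] ≈ 5832.4364; in regime p = Θ(1/n^{2/3}) E[X] diverges (above the triangle threshold p ~ 1/n).


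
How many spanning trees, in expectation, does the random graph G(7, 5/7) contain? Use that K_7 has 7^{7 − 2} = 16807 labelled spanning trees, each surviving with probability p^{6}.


K_7 has 7^{7 − 2} = 16807 labelled spanning trees.
For each such spanning tree H, let X_H = 1 if all 6 edges of H are present in G. Then P[X_H = 1] = p^{6} = (5/7)^{6} = 15625/117649.
By linearity of expectation: E[X] = Σ_H E[X_H] = 16807 · p^{6} = 16807 · 15625/117649 = 15625/7.
Numerically: E[X] ≈ 2232.

E[X] = 16807 · (5/7)^{6} = 15625/7 ≈ 2232.


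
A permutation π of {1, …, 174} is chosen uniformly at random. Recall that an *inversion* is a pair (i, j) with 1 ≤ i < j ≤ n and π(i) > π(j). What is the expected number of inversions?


Write X = Σ X_I over the C(174, 2) = 15051 pairs i < j, with X_I the indicator of one inversion.
There are 15051 indicators.
For each fixed pair i < j, the values π(i) and π(j) are two distinct elements of {1, …, 174} in uniformly random order; by symmetry P[π(i) > π(j)] = 1/2.
By linearity: E[X] = 15051 · (1/2) = C(174, 2) · (1/2) = 15051/2 = 15051/2 ≈ 7525.500000.

E[X] = 15051/2 = 7525.500000.


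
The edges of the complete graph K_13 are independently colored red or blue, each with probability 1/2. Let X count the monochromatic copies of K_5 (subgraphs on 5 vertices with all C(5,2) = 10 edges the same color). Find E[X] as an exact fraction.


Let X = Σ_S X_S over the C(13, 5) = 1287 subsets S of size 5, where X_S = 1 if the K_5 on S is monochromatic.
For a fixed S, the K_5 on S has C(5, 2) = 10 edges. P[all 10 edges red] = (1/2)^10, and likewise for blue, so P[monochromatic] = 2·(1/2)^10 = 2^{1 − 10} = 1/512.
By linearity of expectation: E[X] = C(13, 5) · 2^{1 − 10} = 1287 · 1/512 = 1287/512.
Numerically: E[X] ≈ 2.513672.

E[X] = C(13,5)·2^(1−C(5,2)) = 1287/512 ≈ 2.513672.


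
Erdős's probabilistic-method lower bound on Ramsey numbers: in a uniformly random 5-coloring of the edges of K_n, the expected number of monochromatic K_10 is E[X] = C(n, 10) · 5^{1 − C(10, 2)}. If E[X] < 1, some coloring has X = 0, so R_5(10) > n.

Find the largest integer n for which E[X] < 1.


We need C(n, 10) · 5^{1 − 45} < 1, i.e. C(n, 10) < 5^{45 − 1} = 5684341886080801486968994140625.
Check values of n near the boundary:
  n = 5387: C(5387, 10) = 5624406917627224603154306376491; 5624406917627224603154306376491 < 5684341886080801486968994140625? YES
  n = 5388: C(5388, 10) = 5634865093375880654852250419586; 5634865093375880654852250419586 < 5684341886080801486968994140625? YES
  n = 5389: C(5389, 10) = 5645340767466558997768874792926; 5645340767466558997768874792926 < 5684341886080801486968994140625? YES
  n = 5390: C(5390, 10) = 5655833965919099070255434039753; 5655833965919099070255434039753 < 5684341886080801486968994140625? YES
  n = 5391: C(5391, 10) = 5666344714787188828795213697883; 5666344714787188828795213697883 < 5684341886080801486968994140625? YES
  n = 5392: C(5392, 10) = 5676873040158402483252283957448; 5676873040158402483252283957448 < 5684341886080801486968994140625? YES
  n = 5393: C(5393, 10) = 5687418968154238267170642278008; 5687418968154238267170642278008 < 5684341886080801486968994140625? NO
  n = 5394: C(5394, 10) = 5697982524930156243149785372878; 5697982524930156243149785372878 < 5684341886080801486968994140625? NO
The largest n with C(n, 10) < 5684341886080801486968994140625 is n = 5392 (where E[X] = 5676873040158402483252283957448/5684341886080801486968994140625 ≈ 0.9987). Hence R_5(10) > 5392, i.e. R_5(10) ≥ 5393.

Largest n = 5392; hence R_5(10) > 5392.


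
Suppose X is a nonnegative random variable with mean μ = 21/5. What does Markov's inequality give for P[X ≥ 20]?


μ = E[X] = 21/5, a = 20.
Markov: P[X ≥ 20] ≤ μ/a = (21/5)/20 = 21/100.
Numerically: ≈ 0.210000.
(Since a = 20 > μ = 4.200000, the bound 21/100 is < 1 and informative.)

P[X ≥ 20] ≤ 21/100 ≈ 0.210000.


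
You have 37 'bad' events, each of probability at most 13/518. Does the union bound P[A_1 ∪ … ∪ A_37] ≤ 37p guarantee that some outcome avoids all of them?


Union bound: P[∪_{i=1}^{37} A_i] ≤ Σ_i P[A_i] ≤ 37·p = 37·(13/518) = 13/14.
Numerically: 13/14 ≈ 0.9286.
Is 13/14 < 1? YES.
Since P[∪ A_i] ≤ 13/14 < 1, the complement has P[∩ A_i^c] ≥ 1 − 13/14 = 1/14 > 0, so some outcome avoids every A_i.

37·p = 13/14 ≈ 0.9286; existence CERTIFIED by the union bound.


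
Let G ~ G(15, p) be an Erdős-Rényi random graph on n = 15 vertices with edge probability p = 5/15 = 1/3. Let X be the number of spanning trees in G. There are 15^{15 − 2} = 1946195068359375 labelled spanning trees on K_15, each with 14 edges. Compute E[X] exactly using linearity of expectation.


K_15 has 15^{15 − 2} = 1946195068359375 labelled spanning trees.
For each such spanning tree H, let X_H = 1 if all 14 edges of H are present in G. Then P[X_H = 1] = p^{14} = (1/3)^{14} = 1/4782969.
Summing the indicators: E[X] = Σ_H E[X_H] = 1946195068359375 · p^{14} = 1946195068359375 · 1/4782969 = 1220703125/3.
Numerically: E[X] ≈ 4.07e+08.

E[X] = 1946195068359375 · (1/3)^{14} = 1220703125/3 ≈ 4.07e+08.


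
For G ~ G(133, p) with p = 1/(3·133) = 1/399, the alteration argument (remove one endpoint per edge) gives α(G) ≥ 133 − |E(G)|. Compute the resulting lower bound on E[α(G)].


E[|E(G)|] = C(133, 2)·p = 8778 · (1/399) = 22.
E[α(G)] ≥ n − E[|E(G)|] = 133 − 22 = 111.
Numerically: ≈ 111.000.
(This is only a lower bound; the true E[α(G)] may be larger.)

E[α(G)] ≥ 111 ≈ 111.000.


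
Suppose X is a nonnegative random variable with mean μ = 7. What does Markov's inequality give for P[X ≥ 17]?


μ = E[X] = 7, a = 17.
Markov: P[X ≥ 17] ≤ μ/a = (7)/17 = 7/17.
Numerically: ≈ 0.41176.
(Since a = 17 > μ = 7.00000, the bound 7/17 is < 1 and informative.)

P[X ≥ 17] ≤ 7/17 ≈ 0.41176.


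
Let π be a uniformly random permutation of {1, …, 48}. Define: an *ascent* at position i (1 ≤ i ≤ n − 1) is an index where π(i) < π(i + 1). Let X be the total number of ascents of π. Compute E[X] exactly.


Write X = Σ X_I over i = 1, …, 47, with X_I the indicator of one ascent.
There are 47 indicators.
For each fixed i, the pair (π(i), π(i+1)) is a uniformly random ordered pair of distinct values from {1, …, 48}; by symmetry P[π(i) < π(i+1)] = 1/2.
By linearity: E[X] = 47 · (1/2) = (48 − 1) · (1/2) = 47/2 ≈ 23.500000.

E[X] = 47/2 = 23.500000.


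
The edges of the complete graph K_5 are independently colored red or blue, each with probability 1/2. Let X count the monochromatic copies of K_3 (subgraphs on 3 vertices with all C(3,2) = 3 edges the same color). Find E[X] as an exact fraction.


Let X = Σ_S X_S over the C(5, 3) = 10 subsets S of size 3, where X_S = 1 if the K_3 on S is monochromatic.
For a fixed S, the K_3 on S has C(3, 2) = 3 edges. P[all 3 edges red] = (1/2)^3, and likewise for blue, so P[monochromatic] = 2·(1/2)^3 = 2^{1 − 3} = 1/4.
By linearity: E[X] = C(5, 3) · 2^{1 − 3} = 10 · 1/4 = 5/2.
Numerically: E[X] ≈ 2.500000.

E[X] = C(5,3)·2^(1−C(3,2)) = 5/2 ≈ 2.500000.


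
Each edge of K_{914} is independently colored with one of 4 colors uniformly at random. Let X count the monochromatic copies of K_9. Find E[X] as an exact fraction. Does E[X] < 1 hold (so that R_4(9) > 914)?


E[X] = C(914, 9) · 4^{1 − 36} = 1179217089587653905932 · 4^{−35} = 1179217089587653905932/1180591620717411303424.
As a reduced fraction: E[X] = 294804272396913476483/295147905179352825856 ≈ 0.9988.
Is E[X] < 1? YES.
Since E[X] < 1, there exists a 4-coloring of K_{914} with no monochromatic K_9; hence R_4(9) > 914.

E[X] = 294804272396913476483/295147905179352825856 ≈ 0.9988; E[X] < 1, so R_4(9) > 914.


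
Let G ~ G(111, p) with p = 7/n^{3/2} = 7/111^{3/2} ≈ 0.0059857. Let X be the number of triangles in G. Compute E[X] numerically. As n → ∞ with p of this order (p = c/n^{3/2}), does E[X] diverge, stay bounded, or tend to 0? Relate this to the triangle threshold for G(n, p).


Number of potential triangles: C(111, 3) = 221815.
Each occurs with probability p³ ≈ (0.0059857)³ ≈ 2.1445724e-07.
By linearity: E[X] = C(111, 3)·p³ ≈ 221815 · 2.1445724e-07 ≈ 0.04757.
Since α = 3/2 > 1, p = c/n^{3/2} = o(1/n) is below the triangle threshold p ~ 1/n. Asymptotically E[X] ~ (c³/6)·n^{3(1−α)} = (7³/6)·n^{-1.5} → 0, so by Markov's inequality G has no triangles w.h.p.

E[X] ≈ 0.04757; in regime p = Θ(1/n^{3/2}) E[X] tends to 0 (below the triangle threshold p ~ 1/n).


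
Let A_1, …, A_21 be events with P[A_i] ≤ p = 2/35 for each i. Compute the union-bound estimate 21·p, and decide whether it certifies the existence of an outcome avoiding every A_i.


Union bound: P[∪_{i=1}^{21} A_i] ≤ Σ_i P[A_i] ≤ 21·p = 21·(2/35) = 6/5.
Numerically: 6/5 ≈ 1.2000000.
Is 6/5 < 1? NO.
Since the bound 6/5 is ≥ 1, the union bound is uninformative here; it does NOT by itself certify existence.

21·p = 6/5 ≈ 1.2000000; existence NOT certified by the union bound.


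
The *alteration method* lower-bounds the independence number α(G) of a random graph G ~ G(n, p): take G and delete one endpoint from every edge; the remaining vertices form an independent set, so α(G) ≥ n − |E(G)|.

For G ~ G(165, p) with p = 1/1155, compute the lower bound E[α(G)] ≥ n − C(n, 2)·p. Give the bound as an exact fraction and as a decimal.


E[|E(G)|] = C(165, 2)·p = 13530 · (1/1155) = 82/7.
E[α(G)] ≥ n − E[|E(G)|] = 165 − 82/7 = 1073/7.
Numerically: ≈ 153.28571.
(This is only a lower bound; the true E[α(G)] may be larger.)

E[α(G)] ≥ 1073/7 ≈ 153.28571.


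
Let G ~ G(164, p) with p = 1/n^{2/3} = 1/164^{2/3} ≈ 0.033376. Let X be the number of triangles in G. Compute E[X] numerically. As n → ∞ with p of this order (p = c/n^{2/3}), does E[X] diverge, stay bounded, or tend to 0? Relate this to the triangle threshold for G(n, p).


Number of potential triangles: C(164, 3) = 721764.
Each occurs with probability p³ ≈ (0.033376)³ ≈ 3.7180250e-05.
By linearity: E[X] = C(164, 3)·p³ ≈ 721764 · 3.7180250e-05 ≈ 26.83537.
Since α = 2/3 < 1, p = c/n^{2/3} ≫ 1/n is above the triangle threshold p ~ 1/n. Asymptotically E[X] ~ (c³/6)·n^{3(1−α)} = (1³/6)·n^{1} → ∞; triangles are abundant w.h.p.

E[X] ≈ 26.83537; in regime p = Θ(1/n^{2/3}) E[X] diverges (above the triangle threshold p ~ 1/n).


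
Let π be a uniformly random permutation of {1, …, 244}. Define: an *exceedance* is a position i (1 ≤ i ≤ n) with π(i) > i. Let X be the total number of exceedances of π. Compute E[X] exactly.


Write X = Σ_{i=1}^{244} X_i, where X_i = 1_{π(i) > i}.
For each fixed i, π(i) is uniform over {1, …, 244} (marginal of a uniform permutation), so P[π(i) > i] = (n − i)/n. Summing: Σ_{i=1}^{244} (n − i)/n = (0 + 1 + … + 243)/244 = 244(244 − 1)/(2·244) = (244 − 1)/2.
Hence E[X] = Σ_{i=1}^{244} (244 − i)/244 = 243/2 ≈ 121.500.

E[X] = 243/2 = 121.500.


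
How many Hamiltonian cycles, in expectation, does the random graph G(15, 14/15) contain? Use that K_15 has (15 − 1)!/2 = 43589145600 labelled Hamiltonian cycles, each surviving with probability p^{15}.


K_15 has (15 − 1)!/2 = 43589145600 labelled Hamiltonian cycles.
For each such Hamiltonian cycle H, let X_H = 1 if all 15 edges of H are present in G. Then P[X_H = 1] = p^{15} = (14/15)^{15} = 155568095557812224/437893890380859375.
By linearity: E[X] = Σ_H E[X_H] = 43589145600 · p^{15} = 43589145600 · 155568095557812224/437893890380859375 = 1116227221067356419653632/72081298828125.
Numerically: E[X] ≈ 1.54857e+10.

E[X] = 43589145600 · (14/15)^{15} = 1116227221067356419653632/72081298828125 ≈ 1.54857e+10.


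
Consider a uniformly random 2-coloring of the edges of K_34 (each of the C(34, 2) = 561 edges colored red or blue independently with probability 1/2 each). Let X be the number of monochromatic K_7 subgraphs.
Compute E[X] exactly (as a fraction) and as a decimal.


Let X = Σ_S X_S over the C(34, 7) = 5379616 subsets S of size 7, where X_S = 1 if the K_7 on S is monochromatic.
For a fixed S, the K_7 on S has C(7, 2) = 21 edges. P[all 21 edges red] = (1/2)^21, and likewise for blue, so P[monochromatic] = 2·(1/2)^21 = 2^{1 − 21} = 1/1048576.
By linearity: E[X] = C(34, 7) · 2^{1 − 21} = 5379616 · 1/1048576 = 168113/32768.
Numerically: E[X] ≈ 5.130402.

E[X] = C(34,7)·2^(1−C(7,2)) = 168113/32768 ≈ 5.130402.


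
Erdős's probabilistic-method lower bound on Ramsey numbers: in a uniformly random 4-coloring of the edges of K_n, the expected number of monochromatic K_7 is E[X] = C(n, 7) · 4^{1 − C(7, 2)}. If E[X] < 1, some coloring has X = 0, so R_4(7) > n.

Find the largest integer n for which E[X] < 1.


We need C(n, 7) · 4^{1 − 21} < 1, i.e. C(n, 7) < 4^{21 − 1} = 1099511627776.
Check values of n near the boundary:
  n = 174: C(174, 7) = 847879782984; 847879782984 < 1099511627776? YES
  n = 175: C(175, 7) = 883208107275; 883208107275 < 1099511627776? YES
  n = 176: C(176, 7) = 919790691600; 919790691600 < 1099511627776? YES
  n = 177: C(177, 7) = 957664425960; 957664425960 < 1099511627776? YES
  n = 178: C(178, 7) = 996867063280; 996867063280 < 1099511627776? YES
  n = 179: C(179, 7) = 1037437234460; 1037437234460 < 1099511627776? YES
  n = 180: C(180, 7) = 1079414463600; 1079414463600 < 1099511627776? YES
  n = 181: C(181, 7) = 1122839183400; 1122839183400 < 1099511627776? NO
The largest n with C(n, 7) < 1099511627776 is n = 180 (where E[X] = 67463403975/68719476736 ≈ 0.9817217). Hence R_4(7) > 180, i.e. R_4(7) ≥ 181.

Largest n = 180; hence R_4(7) > 180.


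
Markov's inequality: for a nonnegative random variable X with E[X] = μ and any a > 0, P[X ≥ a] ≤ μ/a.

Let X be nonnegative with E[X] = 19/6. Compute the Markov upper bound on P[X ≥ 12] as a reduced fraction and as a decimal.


μ = E[X] = 19/6, a = 12.
Markov: P[X ≥ 12] ≤ μ/a = (19/6)/12 = 19/72.
Numerically: ≈ 0.263889.
(Since a = 12 > μ = 3.166667, the bound 19/72 is < 1 and informative.)

P[X ≥ 12] ≤ 19/72 ≈ 0.263889.


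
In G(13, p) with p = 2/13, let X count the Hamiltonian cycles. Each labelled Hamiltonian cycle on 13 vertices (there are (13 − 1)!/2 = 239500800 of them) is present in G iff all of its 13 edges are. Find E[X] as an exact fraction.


K_13 has (13 − 1)!/2 = 239500800 labelled Hamiltonian cycles.
For each such Hamiltonian cycle H, let X_H = 1 if all 13 edges of H are present in G. Then P[X_H = 1] = p^{13} = (2/13)^{13} = 8192/302875106592253.
By linearity of expectation: E[X] = Σ_H E[X_H] = 239500800 · p^{13} = 239500800 · 8192/302875106592253 = 1961990553600/302875106592253.
Numerically: E[X] ≈ 0.006478.

E[X] = 239500800 · (2/13)^{13} = 1961990553600/302875106592253 ≈ 0.006478.


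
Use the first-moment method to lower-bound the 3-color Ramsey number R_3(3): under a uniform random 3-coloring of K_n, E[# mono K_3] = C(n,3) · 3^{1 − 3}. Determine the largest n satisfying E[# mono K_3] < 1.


We need C(n, 3) · 3^{1 − 3} < 1, i.e. C(n, 3) < 3^{3 − 1} = 9.
Check values of n near the boundary:
  n = 3: C(3, 3) = 1; 1 < 9? YES
  n = 4: C(4, 3) = 4; 4 < 9? YES
  n = 5: C(5, 3) = 10; 10 < 9? NO
  n = 6: C(6, 3) = 20; 20 < 9? NO
The largest n with C(n, 3) < 9 is n = 4 (where E[X] = 4/9 ≈ 0.44444). Hence R_3(3) > 4, i.e. R_3(3) ≥ 5.

Largest n = 4; hence R_3(3) > 4.


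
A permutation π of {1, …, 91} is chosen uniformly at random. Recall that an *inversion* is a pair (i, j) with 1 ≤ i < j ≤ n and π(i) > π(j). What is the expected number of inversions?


Write X = Σ X_I over the C(91, 2) = 4095 pairs i < j, with X_I the indicator of one inversion.
There are 4095 indicators.
For each fixed pair i < j, the values π(i) and π(j) are two distinct elements of {1, …, 91} in uniformly random order; by symmetry P[π(i) > π(j)] = 1/2.
By linearity: E[X] = 4095 · (1/2) = C(91, 2) · (1/2) = 4095/2 = 4095/2 ≈ 2047.500.

E[X] = 4095/2 = 2047.500.


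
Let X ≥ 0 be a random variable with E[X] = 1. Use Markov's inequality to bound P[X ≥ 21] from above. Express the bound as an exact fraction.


μ = E[X] = 1, a = 21.
Markov: P[X ≥ 21] ≤ μ/a = (1)/21 = 1/21.
Numerically: ≈ 0.047619.
(Since a = 21 > μ = 1.000000, the bound 1/21 is < 1 and informative.)

P[X ≥ 21] ≤ 1/21 ≈ 0.047619.


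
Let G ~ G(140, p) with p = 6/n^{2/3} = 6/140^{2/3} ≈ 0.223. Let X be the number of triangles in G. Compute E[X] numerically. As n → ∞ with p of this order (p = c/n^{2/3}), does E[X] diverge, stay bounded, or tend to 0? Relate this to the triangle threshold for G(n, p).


Number of potential triangles: C(140, 3) = 447580.
Each occurs with probability p³ ≈ (0.223)³ ≈ 1.10204e-02.
By linearity: E[X] = C(140, 3)·p³ ≈ 447580 · 1.10204e-02 ≈ 4932.514.
Since α = 2/3 < 1, p = c/n^{2/3} ≫ 1/n is above the triangle threshold p ~ 1/n. Asymptotically E[X] ~ (c³/6)·n^{3(1−α)} = (6³/6)·n^{1} → ∞; triangles are abundant w.h.p.

E[X] ≈ 4932.514; in regime p = Θ(1/n^{2/3}) E[X] diverges (above the triangle threshold p ~ 1/n).


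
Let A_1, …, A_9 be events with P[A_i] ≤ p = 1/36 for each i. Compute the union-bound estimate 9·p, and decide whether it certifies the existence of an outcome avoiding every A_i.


Union bound: P[∪_{i=1}^{9} A_i] ≤ Σ_i P[A_i] ≤ 9·p = 9·(1/36) = 1/4.
Numerically: 1/4 ≈ 0.2500.
Is 1/4 < 1? YES.
Since P[∪ A_i] ≤ 1/4 < 1, the complement has P[∩ A_i^c] ≥ 1 − 1/4 = 3/4 > 0, so some outcome avoids every A_i.

9·p = 1/4 ≈ 0.2500; existence CERTIFIED by the union bound.


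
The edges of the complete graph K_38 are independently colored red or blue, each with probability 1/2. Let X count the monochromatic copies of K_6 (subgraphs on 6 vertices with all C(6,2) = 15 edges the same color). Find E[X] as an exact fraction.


Let X = Σ_S X_S over the C(38, 6) = 2760681 subsets S of size 6, where X_S = 1 if the K_6 on S is monochromatic.
For a fixed S, the K_6 on S has C(6, 2) = 15 edges. P[all 15 edges red] = (1/2)^15, and likewise for blue, so P[monochromatic] = 2·(1/2)^15 = 2^{1 − 15} = 1/16384.
Summing: E[X] = C(38, 6) · 2^{1 − 15} = 2760681 · 1/16384 = 2760681/16384.
Numerically: E[X] ≈ 168.498596.

E[X] = C(38,6)·2^(1−C(6,2)) = 2760681/16384 ≈ 168.498596.


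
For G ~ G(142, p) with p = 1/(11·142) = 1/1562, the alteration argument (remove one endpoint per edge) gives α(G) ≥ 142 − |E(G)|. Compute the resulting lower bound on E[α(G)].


E[|E(G)|] = C(142, 2)·p = 10011 · (1/1562) = 141/22.
E[α(G)] ≥ n − E[|E(G)|] = 142 − 141/22 = 2983/22.
Numerically: ≈ 135.5909.
(This is only a lower bound; the true E[α(G)] may be larger.)

E[α(G)] ≥ 2983/22 ≈ 135.5909.


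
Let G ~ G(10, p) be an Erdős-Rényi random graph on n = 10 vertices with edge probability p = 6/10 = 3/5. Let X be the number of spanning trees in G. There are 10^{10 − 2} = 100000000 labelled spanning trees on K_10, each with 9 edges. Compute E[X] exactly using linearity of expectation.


K_10 has 10^{10 − 2} = 100000000 labelled spanning trees.
For each such spanning tree H, let X_H = 1 if all 9 edges of H are present in G. Then P[X_H = 1] = p^{9} = (3/5)^{9} = 19683/1953125.
By linearity of expectation: E[X] = Σ_H E[X_H] = 100000000 · p^{9} = 100000000 · 19683/1953125 = 5038848/5.
Numerically: E[X] ≈ 1.00777e+06.

E[X] = 100000000 · (3/5)^{9} = 5038848/5 ≈ 1.00777e+06.


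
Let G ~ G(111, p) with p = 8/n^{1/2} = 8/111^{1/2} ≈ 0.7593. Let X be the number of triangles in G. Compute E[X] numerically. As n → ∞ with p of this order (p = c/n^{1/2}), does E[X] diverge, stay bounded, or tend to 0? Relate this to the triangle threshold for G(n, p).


Number of potential triangles: C(111, 3) = 221815.
Each occurs with probability p³ ≈ (0.7593)³ ≈ 4.378098e-01.
By linearity: E[X] = C(111, 3)·p³ ≈ 221815 · 4.378098e-01 ≈ 97112.7839.
Since α = 1/2 < 1, p = c/n^{1/2} ≫ 1/n is above the triangle threshold p ~ 1/n. Asymptotically E[X] ~ (c³/6)·n^{3(1−α)} = (8³/6)·n^{1.5} → ∞; triangles are abundant w.h.p.

E[X] ≈ 97112.7839; in regime p = Θ(1/n^{1/2}) E[X] diverges (above the triangle threshold p ~ 1/n).


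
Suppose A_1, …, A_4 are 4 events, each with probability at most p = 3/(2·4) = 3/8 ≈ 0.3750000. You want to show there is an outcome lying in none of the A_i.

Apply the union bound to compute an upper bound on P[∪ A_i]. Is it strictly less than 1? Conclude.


Union bound: P[∪_{i=1}^{4} A_i] ≤ Σ_i P[A_i] ≤ 4·p = 4·(3/8) = 3/2.
Numerically: 3/2 ≈ 1.5000000.
Is 3/2 < 1? NO.
Since the bound 3/2 is ≥ 1, the union bound is uninformative here; it does NOT by itself certify existence.

4·p = 3/2 ≈ 1.5000000; existence NOT certified by the union bound.


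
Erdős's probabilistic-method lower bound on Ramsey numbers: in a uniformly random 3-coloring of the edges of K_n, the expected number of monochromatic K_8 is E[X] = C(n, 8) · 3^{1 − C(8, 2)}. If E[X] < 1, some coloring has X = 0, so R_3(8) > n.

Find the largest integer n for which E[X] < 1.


We need C(n, 8) · 3^{1 − 28} < 1, i.e. C(n, 8) < 3^{28 − 1} = 7625597484987.
Check values of n near the boundary:
  n = 155: C(155, 8) = 6876747915675; 6876747915675 < 7625597484987? YES
  n = 156: C(156, 8) = 7248464019225; 7248464019225 < 7625597484987? YES
  n = 157: C(157, 8) = 7637643295425; 7637643295425 < 7625597484987? NO
The largest n with C(n, 8) < 7625597484987 is n = 156 (where E[X] = 805384891025/847288609443 ≈ 0.951). Hence R_3(8) > 156, i.e. R_3(8) ≥ 157.

Largest n = 156; hence R_3(8) > 156.


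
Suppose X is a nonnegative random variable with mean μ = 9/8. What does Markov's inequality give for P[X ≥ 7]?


μ = E[X] = 9/8, a = 7.
Markov: P[X ≥ 7] ≤ μ/a = (9/8)/7 = 9/56.
Numerically: ≈ 0.16071.
(Since a = 7 > μ = 1.12500, the bound 9/56 is < 1 and informative.)

P[X ≥ 7] ≤ 9/56 ≈ 0.16071.


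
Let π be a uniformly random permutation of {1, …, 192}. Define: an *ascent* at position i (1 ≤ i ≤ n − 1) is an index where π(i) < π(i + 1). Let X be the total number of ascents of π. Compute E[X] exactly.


Write X = Σ X_I over i = 1, …, 191, with X_I the indicator of one ascent.
There are 191 indicators.
For each fixed i, the pair (π(i), π(i+1)) is a uniformly random ordered pair of distinct values from {1, …, 192}; by symmetry P[π(i) < π(i+1)] = 1/2.
By linearity: E[X] = 191 · (1/2) = (192 − 1) · (1/2) = 191/2 ≈ 95.50000.

E[X] = 191/2 = 95.50000.
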